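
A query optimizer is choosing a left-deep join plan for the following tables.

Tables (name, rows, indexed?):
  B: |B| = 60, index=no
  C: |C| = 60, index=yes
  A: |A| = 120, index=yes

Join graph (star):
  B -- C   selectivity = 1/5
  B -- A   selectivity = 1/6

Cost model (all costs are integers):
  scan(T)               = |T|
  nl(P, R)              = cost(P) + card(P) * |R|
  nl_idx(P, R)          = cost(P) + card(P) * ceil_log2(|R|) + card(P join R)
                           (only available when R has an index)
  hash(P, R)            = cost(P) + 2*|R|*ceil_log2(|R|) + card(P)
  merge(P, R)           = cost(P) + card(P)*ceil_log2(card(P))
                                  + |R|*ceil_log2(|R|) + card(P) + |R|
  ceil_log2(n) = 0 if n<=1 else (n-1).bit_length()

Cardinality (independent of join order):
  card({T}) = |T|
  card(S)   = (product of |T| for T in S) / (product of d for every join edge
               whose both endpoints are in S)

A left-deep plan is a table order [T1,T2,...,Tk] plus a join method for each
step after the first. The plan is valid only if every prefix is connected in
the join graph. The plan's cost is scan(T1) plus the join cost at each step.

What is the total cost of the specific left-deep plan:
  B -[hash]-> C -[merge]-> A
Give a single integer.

step 1: scan B: cost=60, card=60
step 2: join C via hash
    card(P join C) = 60*60/(5) = 720
    cost = 60 + 2*60*6 + 60 = 840
step 3: join A via merge
    card(P join A) = 720*120/(6) = 14400
    cost = 840 + 720*10 + 120*7 + 720 + 120 = 9720

9720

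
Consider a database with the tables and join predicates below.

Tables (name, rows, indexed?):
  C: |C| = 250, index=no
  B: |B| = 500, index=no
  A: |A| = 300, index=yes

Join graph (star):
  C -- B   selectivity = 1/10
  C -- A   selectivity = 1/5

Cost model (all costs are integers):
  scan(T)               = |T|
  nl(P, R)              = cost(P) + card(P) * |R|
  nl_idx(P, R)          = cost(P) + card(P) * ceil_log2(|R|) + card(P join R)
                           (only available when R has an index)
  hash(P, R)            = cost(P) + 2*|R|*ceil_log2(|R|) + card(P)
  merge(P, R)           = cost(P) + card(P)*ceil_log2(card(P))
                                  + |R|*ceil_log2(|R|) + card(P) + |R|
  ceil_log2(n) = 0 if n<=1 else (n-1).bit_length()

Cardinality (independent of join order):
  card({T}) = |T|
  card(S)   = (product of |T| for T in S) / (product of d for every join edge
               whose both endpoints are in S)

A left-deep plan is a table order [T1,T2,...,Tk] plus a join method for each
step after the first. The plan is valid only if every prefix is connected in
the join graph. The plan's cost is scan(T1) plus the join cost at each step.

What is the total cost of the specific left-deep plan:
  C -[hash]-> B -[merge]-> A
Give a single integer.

step 1: scan C: cost=250, card=250
step 2: join B via hash
    card(P join B) = 250*500/(10) = 12500
    cost = 250 + 2*500*9 + 250 = 9500
step 3: join A via merge
    card(P join A) = 12500*300/(5) = 750000
    cost = 9500 + 12500*14 + 300*9 + 12500 + 300 = 200000

200000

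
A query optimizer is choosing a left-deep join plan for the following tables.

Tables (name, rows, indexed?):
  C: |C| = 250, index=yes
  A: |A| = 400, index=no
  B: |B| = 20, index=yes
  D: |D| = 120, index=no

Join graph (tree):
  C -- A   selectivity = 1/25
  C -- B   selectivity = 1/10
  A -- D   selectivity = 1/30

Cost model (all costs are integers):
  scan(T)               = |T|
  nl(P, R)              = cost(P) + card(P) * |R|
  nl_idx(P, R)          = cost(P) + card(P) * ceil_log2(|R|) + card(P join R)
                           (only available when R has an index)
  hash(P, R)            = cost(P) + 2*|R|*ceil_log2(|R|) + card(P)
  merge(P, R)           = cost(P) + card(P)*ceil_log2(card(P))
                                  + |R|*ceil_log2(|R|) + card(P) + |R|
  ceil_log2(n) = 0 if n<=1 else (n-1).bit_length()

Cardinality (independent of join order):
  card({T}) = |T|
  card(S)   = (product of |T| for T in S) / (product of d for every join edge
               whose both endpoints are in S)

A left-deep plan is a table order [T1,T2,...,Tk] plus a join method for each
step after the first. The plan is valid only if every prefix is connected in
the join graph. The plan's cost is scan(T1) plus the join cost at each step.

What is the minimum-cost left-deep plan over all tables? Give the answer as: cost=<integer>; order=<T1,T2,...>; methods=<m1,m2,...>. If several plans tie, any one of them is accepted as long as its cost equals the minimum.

Selinger DP (subsets sized 1..n):
  {C}: scan cost=250, card=250
  {A}: scan cost=400, card=400
  {B}: scan cost=20, card=20
  {D}: scan cost=120, card=120
  {AC}: card=4000; try (C,hash)→4800, (A,merge)→6500, (C,merge)→6650, (C,nl_idx)→7600, (A,hash)→7700, (A,nl)→100250 …(+1); best=4800 via (C,hash)
  {BC}: card=500; try (C,nl_idx)→680, (B,hash)→700, (B,nl_idx)→2000, (C,merge)→2390, (B,merge)→2620, (C,hash)→4040 …(+2); best=680 via (C,nl_idx)
  {AD}: card=1600; try (D,hash)→2480, (A,merge)→5080, (D,merge)→5360, (A,hash)→7440, (A,nl)→48120, (D,nl)→48400; best=2480 via (D,hash)
  {ABC}: card=8000; try (A,hash)→8380, (B,hash)→9000, (A,merge)→9680, (B,nl_idx)→32800, (B,merge)→56920, (B,nl)→84800 …(+1); best=8380 via (A,hash)
  {ACD}: card=16000; try (C,hash)→8080, (D,hash)→10480, (C,merge)→23930, (C,nl_idx)→31280, (D,merge)→57760, (C,nl)→402480 …(+1); best=8080 via (C,hash)
  {ABCD}: card=32000; try (D,hash)→18060, (B,hash)→24280, (B,nl_idx)→120080, (D,merge)→121340, (B,merge)→248200, (B,nl)→328080 …(+1); best=18060 via (D,hash)

cost=18060; order=B,C,A,D; methods=nl_idx,hash,hash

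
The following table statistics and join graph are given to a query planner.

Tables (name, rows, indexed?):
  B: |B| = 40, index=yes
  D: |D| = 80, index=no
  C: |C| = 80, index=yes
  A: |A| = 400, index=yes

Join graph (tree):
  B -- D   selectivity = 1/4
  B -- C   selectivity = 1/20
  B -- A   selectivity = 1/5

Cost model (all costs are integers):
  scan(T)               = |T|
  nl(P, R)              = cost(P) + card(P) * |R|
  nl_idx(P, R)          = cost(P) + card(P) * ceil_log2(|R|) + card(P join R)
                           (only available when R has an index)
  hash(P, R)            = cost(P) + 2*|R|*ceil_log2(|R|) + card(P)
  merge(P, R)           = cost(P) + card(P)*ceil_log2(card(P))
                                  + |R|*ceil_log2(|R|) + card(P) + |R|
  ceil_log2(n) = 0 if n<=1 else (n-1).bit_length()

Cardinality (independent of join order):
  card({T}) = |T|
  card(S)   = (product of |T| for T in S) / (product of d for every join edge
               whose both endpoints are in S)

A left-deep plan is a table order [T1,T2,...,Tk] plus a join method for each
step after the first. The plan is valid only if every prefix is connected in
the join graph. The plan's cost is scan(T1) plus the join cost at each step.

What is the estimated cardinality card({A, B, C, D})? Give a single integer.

256000

Tables in S: A(400), B(40), C(80), D(80)
Edges inside S: B-D(d=4), B-C(d=20), B-A(d=5)
numerator = 400 * 40 * 80 * 80 = 102400000
denominator = 4 * 20 * 5 = 400
card(S) = 102400000 / 400 = 256000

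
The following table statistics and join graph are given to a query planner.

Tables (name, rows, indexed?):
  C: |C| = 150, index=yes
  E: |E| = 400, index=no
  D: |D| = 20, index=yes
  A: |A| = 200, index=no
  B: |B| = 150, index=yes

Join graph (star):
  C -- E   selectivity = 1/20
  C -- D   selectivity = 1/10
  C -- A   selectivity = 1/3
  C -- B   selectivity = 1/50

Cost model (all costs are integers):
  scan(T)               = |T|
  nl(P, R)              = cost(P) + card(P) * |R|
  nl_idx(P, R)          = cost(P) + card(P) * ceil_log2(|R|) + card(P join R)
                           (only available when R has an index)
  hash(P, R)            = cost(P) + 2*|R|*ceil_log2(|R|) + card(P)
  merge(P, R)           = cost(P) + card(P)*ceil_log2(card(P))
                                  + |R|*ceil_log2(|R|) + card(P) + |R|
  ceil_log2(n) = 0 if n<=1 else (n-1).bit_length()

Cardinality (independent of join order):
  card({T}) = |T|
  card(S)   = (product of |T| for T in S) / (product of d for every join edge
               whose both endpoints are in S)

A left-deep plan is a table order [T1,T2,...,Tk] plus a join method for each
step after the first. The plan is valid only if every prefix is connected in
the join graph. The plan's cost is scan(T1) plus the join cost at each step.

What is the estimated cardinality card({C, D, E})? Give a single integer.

Tables in S: C(150), D(20), E(400)
Edges inside S: C-E(d=20), C-D(d=10)
numerator = 150 * 20 * 400 = 1200000
denominator = 20 * 10 = 200
card(S) = 1200000 / 200 = 6000

6000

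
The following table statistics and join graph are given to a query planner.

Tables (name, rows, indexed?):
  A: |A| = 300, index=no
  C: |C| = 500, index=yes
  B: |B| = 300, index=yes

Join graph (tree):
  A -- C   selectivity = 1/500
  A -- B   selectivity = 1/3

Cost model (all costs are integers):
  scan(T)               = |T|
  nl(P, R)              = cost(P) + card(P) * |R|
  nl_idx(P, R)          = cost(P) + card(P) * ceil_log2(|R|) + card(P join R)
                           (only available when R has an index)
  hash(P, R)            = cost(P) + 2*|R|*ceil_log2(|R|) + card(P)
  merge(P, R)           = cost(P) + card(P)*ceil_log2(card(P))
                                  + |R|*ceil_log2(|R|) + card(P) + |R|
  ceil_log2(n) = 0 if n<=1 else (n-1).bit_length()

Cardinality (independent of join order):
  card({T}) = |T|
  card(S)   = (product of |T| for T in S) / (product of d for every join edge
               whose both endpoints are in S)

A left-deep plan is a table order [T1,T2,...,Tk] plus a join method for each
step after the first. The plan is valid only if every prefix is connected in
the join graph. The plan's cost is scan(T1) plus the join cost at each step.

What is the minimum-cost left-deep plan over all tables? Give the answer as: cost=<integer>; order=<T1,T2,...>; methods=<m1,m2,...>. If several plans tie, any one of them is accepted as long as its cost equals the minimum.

cost=9000; order=A,C,B; methods=nl_idx,hash

Selinger DP (subsets sized 1..n):
  {A}: scan cost=300, card=300
  {C}: scan cost=500, card=500
  {B}: scan cost=300, card=300
  {AC}: card=300; try (C,nl_idx)→3300, (A,hash)→6400, (C,merge)→8300, (A,merge)→8500, (C,hash)→9600, (C,nl)→150300 …(+1); best=3300 via (C,nl_idx)
  {AB}: card=30000; try (B,hash)→6000, (A,hash)→6000, (B,merge)→6300, (A,merge)→6300, (B,nl_idx)→33000, (B,nl)→90300 …(+1); best=6000 via (B,hash)
  {ABC}: card=30000; try (B,hash)→9000, (B,merge)→9300, (B,nl_idx)→36000, (C,hash)→45000, (B,nl)→93300, (C,nl_idx)→306000 …(+2); best=9000 via (B,hash)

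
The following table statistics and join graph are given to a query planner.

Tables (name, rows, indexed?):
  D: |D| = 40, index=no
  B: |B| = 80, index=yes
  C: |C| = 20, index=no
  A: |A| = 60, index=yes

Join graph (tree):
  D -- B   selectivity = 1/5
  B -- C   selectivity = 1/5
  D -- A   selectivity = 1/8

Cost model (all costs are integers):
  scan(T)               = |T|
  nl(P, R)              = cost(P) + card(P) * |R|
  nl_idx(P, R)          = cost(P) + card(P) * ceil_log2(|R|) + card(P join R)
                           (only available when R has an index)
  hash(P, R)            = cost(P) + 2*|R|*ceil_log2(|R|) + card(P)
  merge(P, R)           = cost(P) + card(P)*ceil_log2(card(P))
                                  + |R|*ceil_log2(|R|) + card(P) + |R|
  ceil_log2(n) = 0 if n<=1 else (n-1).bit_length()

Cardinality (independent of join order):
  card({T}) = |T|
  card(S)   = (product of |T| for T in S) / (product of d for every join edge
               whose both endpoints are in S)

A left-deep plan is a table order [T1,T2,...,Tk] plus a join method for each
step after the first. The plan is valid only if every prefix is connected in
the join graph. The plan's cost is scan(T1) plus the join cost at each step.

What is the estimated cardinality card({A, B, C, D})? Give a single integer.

Tables in S: A(60), B(80), C(20), D(40)
Edges inside S: D-B(d=5), B-C(d=5), D-A(d=8)
numerator = 60 * 80 * 20 * 40 = 3840000
denominator = 5 * 5 * 8 = 200
card(S) = 3840000 / 200 = 19200

19200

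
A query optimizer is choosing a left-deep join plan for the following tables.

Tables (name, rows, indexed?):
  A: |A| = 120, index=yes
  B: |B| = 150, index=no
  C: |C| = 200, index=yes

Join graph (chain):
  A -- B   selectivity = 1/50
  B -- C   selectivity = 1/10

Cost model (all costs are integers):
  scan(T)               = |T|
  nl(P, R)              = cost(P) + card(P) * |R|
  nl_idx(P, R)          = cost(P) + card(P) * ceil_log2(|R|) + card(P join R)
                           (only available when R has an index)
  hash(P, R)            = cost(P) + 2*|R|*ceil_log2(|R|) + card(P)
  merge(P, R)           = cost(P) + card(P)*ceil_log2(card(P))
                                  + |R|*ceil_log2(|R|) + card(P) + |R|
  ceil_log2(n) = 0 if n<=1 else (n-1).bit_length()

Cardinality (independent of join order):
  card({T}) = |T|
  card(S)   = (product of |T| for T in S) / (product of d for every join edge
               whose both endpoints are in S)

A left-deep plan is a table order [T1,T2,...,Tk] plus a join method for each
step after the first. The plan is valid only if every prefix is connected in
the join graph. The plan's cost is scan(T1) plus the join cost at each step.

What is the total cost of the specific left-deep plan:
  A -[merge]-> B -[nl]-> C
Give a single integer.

74430

step 1: scan A: cost=120, card=120
step 2: join B via merge
    card(P join B) = 120*150/(50) = 360
    cost = 120 + 120*7 + 150*8 + 120 + 150 = 2430
step 3: join C via nl
    card(P join C) = 360*200/(10) = 7200
    cost = 2430 + 360*200 = 74430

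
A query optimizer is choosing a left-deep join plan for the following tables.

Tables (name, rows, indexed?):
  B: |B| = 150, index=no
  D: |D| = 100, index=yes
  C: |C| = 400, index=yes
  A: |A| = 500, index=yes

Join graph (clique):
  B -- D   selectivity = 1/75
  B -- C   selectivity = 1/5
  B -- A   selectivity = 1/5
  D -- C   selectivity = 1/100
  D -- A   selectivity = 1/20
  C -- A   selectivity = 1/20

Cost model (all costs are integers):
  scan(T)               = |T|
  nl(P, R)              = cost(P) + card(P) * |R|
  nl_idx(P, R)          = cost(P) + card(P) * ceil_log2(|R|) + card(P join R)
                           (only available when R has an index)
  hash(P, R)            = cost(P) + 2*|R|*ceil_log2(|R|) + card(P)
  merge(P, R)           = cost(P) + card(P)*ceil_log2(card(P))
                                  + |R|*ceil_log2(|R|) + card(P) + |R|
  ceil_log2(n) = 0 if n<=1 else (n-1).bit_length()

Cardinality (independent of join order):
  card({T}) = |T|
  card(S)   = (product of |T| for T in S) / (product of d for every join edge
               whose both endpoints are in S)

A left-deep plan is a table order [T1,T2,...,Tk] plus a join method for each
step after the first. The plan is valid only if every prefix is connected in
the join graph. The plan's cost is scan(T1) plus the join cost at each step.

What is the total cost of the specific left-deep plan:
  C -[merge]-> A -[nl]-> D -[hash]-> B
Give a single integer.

step 1: scan C: cost=400, card=400
step 2: join A via merge
    card(P join A) = 400*500/(20) = 10000
    cost = 400 + 400*9 + 500*9 + 400 + 500 = 9400
step 3: join D via nl
    card(P join D) = 10000*100/(100*20) = 500
    cost = 9400 + 10000*100 = 1009400
step 4: join B via hash
    card(P join B) = 500*150/(75*5*5) = 40
    cost = 1009400 + 2*150*8 + 500 = 1012300

1012300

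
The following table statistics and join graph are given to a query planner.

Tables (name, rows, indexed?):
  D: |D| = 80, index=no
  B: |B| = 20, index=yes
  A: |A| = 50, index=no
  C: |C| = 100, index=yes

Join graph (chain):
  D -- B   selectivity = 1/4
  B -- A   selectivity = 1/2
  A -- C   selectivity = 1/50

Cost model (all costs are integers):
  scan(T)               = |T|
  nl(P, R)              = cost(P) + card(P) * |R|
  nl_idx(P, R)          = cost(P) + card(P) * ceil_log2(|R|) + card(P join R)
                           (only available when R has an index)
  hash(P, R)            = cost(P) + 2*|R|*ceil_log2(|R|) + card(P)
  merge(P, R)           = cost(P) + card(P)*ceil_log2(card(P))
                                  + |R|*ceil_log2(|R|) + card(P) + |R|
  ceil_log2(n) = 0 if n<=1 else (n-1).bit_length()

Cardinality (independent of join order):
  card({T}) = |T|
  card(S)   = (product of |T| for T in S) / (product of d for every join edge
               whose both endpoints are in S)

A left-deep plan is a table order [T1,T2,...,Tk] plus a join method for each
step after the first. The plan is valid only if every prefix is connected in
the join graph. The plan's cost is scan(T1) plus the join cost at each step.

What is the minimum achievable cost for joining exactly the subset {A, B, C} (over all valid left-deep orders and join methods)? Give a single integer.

800

Selinger DP over subsets of {A,B,C}:
  {B}: scan cost=20, card=20
  {A}: scan cost=50, card=50
  {C}: scan cost=100, card=100
  {AB}: card=500; try (B,hash)→300, (A,merge)→490, (B,merge)→520, (A,hash)→640, (B,nl_idx)→800, (A,nl)→1020 …(+1); best=300 via (B,hash)
  {AC}: card=100; try (C,nl_idx)→500, (A,hash)→800, (C,merge)→1200, (A,merge)→1250, (C,hash)→1500, (C,nl)→5050 …(+1); best=500 via (C,nl_idx)
  {ABC}: card=1000; try (B,hash)→800, (B,merge)→1420, (B,nl_idx)→2000, (C,hash)→2200, (B,nl)→2500, (C,nl_idx)→4800 …(+2); best=800 via (B,hash)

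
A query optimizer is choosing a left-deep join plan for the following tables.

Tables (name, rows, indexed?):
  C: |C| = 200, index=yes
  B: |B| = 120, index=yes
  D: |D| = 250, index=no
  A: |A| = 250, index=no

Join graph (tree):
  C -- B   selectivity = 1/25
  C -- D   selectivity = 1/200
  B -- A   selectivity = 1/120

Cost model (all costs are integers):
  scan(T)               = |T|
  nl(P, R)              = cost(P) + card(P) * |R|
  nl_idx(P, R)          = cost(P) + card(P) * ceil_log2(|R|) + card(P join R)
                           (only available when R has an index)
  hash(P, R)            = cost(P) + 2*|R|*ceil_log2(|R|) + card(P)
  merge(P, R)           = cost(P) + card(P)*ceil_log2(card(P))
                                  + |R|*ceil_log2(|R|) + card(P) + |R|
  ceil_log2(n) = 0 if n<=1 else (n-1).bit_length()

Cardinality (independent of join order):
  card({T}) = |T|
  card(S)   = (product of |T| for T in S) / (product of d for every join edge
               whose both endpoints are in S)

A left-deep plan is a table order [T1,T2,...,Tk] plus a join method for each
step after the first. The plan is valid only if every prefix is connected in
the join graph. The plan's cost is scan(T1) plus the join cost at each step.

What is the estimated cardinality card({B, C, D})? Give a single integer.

Tables in S: B(120), C(200), D(250)
Edges inside S: C-B(d=25), C-D(d=200)
numerator = 120 * 200 * 250 = 6000000
denominator = 25 * 200 = 5000
card(S) = 6000000 / 5000 = 1200

1200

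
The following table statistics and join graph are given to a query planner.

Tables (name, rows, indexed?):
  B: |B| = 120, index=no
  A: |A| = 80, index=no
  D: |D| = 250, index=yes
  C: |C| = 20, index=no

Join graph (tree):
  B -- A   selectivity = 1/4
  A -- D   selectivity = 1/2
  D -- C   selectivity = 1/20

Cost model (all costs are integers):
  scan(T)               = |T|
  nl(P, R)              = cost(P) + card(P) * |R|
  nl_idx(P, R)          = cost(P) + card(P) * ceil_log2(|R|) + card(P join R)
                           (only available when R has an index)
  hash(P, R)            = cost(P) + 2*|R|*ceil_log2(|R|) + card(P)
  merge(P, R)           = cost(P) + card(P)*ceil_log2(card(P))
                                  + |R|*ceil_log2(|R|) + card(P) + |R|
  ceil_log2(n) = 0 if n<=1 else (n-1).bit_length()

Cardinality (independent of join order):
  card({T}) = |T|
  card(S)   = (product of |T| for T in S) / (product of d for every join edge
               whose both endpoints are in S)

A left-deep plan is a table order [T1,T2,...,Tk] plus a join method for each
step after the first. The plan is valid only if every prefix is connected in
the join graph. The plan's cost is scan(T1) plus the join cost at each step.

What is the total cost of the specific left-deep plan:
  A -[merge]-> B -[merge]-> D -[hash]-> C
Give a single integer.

335330

step 1: scan A: cost=80, card=80
step 2: join B via merge
    card(P join B) = 80*120/(4) = 2400
    cost = 80 + 80*7 + 120*7 + 80 + 120 = 1680
step 3: join D via merge
    card(P join D) = 2400*250/(2) = 300000
    cost = 1680 + 2400*12 + 250*8 + 2400 + 250 = 35130
step 4: join C via hash
    card(P join C) = 300000*20/(20) = 300000
    cost = 35130 + 2*20*5 + 300000 = 335330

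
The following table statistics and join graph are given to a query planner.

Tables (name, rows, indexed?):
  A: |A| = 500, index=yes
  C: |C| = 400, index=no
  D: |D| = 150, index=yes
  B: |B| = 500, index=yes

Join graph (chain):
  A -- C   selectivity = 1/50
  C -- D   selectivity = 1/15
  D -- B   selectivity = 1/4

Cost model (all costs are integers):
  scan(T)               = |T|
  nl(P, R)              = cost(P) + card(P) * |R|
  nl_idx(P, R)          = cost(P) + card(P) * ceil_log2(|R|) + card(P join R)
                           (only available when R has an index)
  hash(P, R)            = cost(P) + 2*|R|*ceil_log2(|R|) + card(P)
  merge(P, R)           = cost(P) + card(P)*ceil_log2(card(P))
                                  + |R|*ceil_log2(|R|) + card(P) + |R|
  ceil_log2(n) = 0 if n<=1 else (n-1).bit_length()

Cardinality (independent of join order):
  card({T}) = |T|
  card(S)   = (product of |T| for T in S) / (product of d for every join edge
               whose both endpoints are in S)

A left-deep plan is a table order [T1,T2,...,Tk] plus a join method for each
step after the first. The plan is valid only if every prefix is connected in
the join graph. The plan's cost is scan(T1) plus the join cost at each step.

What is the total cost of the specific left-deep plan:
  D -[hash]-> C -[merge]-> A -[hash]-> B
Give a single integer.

113500

step 1: scan D: cost=150, card=150
step 2: join C via hash
    card(P join C) = 150*400/(15) = 4000
    cost = 150 + 2*400*9 + 150 = 7500
step 3: join A via merge
    card(P join A) = 4000*500/(50) = 40000
    cost = 7500 + 4000*12 + 500*9 + 4000 + 500 = 64500
step 4: join B via hash
    card(P join B) = 40000*500/(4) = 5000000
    cost = 64500 + 2*500*9 + 40000 = 113500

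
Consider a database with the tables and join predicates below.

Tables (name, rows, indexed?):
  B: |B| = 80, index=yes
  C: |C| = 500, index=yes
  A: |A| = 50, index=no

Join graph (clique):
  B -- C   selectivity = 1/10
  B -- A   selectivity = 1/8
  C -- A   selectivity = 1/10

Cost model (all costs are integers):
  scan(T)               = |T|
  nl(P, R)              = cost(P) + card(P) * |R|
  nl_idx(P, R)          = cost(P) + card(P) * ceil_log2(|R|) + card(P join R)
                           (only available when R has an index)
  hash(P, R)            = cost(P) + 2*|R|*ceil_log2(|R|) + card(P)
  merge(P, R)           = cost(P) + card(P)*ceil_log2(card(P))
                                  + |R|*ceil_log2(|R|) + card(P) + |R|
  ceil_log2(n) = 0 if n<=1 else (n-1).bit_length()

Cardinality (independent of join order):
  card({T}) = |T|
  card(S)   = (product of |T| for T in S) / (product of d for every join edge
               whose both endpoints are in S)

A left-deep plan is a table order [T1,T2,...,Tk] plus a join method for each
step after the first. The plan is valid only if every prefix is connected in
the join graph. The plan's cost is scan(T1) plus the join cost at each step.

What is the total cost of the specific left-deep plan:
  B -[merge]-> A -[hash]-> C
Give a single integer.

step 1: scan B: cost=80, card=80
step 2: join A via merge
    card(P join A) = 80*50/(8) = 500
    cost = 80 + 80*7 + 50*6 + 80 + 50 = 1070
step 3: join C via hash
    card(P join C) = 500*500/(10*10) = 2500
    cost = 1070 + 2*500*9 + 500 = 10570

10570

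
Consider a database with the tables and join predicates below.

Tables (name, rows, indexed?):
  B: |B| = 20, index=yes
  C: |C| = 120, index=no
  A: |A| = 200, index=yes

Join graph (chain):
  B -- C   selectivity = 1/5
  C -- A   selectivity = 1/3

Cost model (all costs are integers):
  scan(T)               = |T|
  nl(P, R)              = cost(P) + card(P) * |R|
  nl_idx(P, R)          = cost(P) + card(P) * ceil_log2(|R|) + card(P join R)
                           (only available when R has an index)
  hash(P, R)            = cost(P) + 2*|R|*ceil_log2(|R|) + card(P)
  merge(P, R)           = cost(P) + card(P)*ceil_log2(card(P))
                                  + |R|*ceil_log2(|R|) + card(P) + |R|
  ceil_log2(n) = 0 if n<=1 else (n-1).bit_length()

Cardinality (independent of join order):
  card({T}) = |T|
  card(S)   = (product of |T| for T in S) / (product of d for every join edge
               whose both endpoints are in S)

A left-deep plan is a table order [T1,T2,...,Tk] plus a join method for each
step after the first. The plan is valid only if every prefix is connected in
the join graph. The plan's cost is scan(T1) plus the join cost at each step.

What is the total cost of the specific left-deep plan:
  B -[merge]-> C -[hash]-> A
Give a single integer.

step 1: scan B: cost=20, card=20
step 2: join C via merge
    card(P join C) = 20*120/(5) = 480
    cost = 20 + 20*5 + 120*7 + 20 + 120 = 1100
step 3: join A via hash
    card(P join A) = 480*200/(3) = 32000
    cost = 1100 + 2*200*8 + 480 = 4780

4780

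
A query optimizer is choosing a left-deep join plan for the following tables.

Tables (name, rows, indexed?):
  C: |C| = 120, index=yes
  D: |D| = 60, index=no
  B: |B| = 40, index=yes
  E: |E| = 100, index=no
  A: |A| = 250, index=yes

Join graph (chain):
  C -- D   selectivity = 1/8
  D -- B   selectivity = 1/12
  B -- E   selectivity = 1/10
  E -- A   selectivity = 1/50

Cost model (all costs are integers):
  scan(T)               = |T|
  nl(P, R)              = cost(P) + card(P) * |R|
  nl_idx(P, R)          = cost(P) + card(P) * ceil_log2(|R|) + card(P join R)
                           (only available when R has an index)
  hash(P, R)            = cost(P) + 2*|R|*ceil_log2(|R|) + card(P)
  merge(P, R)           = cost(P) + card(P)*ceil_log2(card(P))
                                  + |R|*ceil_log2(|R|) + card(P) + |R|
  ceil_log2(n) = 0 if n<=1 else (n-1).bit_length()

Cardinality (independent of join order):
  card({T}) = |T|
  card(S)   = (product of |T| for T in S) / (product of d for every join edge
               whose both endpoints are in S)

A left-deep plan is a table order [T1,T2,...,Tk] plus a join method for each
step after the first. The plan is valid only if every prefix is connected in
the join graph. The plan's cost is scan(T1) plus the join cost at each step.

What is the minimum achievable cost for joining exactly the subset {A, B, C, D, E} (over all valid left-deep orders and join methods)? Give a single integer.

16780

Selinger DP over subsets of {A,B,C,D,E}:
  {C}: scan cost=120, card=120
  {D}: scan cost=60, card=60
  {B}: scan cost=40, card=40
  {E}: scan cost=100, card=100
  {A}: scan cost=250, card=250
  {CD}: card=900; try (D,hash)→960, (C,nl_idx)→1380, (C,merge)→1440, (D,merge)→1500, (C,hash)→1800, (C,nl)→7260 …(+1); best=960 via (D,hash)
  {BD}: card=200; try (B,hash)→600, (B,nl_idx)→620, (D,merge)→740, (B,merge)→760, (D,hash)→800, (D,nl)→2440 …(+1); best=600 via (B,hash)
  {BE}: card=400; try (B,hash)→680, (B,nl_idx)→1100, (E,merge)→1120, (B,merge)→1180, (E,hash)→1480, (E,nl)→4040 …(+1); best=680 via (B,hash)
  {AE}: card=500; try (A,nl_idx)→1400, (E,hash)→1900, (A,merge)→3150, (E,merge)→3300, (A,hash)→4200, (A,nl)→25100 …(+1); best=1400 via (A,nl_idx)
  {BCD}: card=3000; try (B,hash)→2340, (C,hash)→2480, (C,merge)→3360, (C,nl_idx)→5000, (B,nl_idx)→9360, (B,merge)→11140 …(+2); best=2340 via (B,hash)
  {BDE}: card=2000; try (D,hash)→1800, (E,hash)→2200, (E,merge)→3200, (D,merge)→5100, (E,nl)→20600, (D,nl)→24680; best=1800 via (D,hash)
  {ABE}: card=2000; try (B,hash)→2380, (A,hash)→5080, (A,nl_idx)→5880, (B,nl_idx)→6400, (B,merge)→6680, (A,merge)→6930 …(+2); best=2380 via (B,hash)
  {BCDE}: card=30000; try (C,hash)→5480, (E,hash)→6740, (C,merge)→26760, (E,merge)→42140, (C,nl_idx)→45800, (C,nl)→241800 …(+1); best=5480 via (C,hash)
  {ABDE}: card=10000; try (D,hash)→5100, (A,hash)→7800, (D,merge)→26800, (A,nl_idx)→27800, (A,merge)→28050, (D,nl)→122380 …(+1); best=5100 via (D,hash)
  {ABCDE}: card=150000; try (C,hash)→16780, (A,hash)→39480, (C,merge)→156060, (C,nl_idx)→225100, (A,nl_idx)→395480, (A,merge)→487730 …(+2); best=16780 via (C,hash)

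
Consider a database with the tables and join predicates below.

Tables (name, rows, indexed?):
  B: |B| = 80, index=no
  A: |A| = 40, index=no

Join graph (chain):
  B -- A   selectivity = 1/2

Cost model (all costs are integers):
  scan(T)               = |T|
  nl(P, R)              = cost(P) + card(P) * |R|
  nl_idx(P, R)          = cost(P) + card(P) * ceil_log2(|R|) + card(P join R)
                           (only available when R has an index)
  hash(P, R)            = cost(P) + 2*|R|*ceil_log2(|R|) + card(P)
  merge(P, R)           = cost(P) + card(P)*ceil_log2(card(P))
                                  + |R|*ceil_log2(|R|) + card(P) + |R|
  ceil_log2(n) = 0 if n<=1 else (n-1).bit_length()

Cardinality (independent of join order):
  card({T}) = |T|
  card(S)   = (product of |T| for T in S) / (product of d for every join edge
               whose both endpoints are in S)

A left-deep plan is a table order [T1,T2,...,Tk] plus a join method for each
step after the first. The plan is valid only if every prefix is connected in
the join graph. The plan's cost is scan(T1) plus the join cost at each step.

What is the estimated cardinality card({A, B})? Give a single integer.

1600

Tables in S: A(40), B(80)
Edges inside S: B-A(d=2)
numerator = 40 * 80 = 3200
denominator = 2 = 2
card(S) = 3200 / 2 = 1600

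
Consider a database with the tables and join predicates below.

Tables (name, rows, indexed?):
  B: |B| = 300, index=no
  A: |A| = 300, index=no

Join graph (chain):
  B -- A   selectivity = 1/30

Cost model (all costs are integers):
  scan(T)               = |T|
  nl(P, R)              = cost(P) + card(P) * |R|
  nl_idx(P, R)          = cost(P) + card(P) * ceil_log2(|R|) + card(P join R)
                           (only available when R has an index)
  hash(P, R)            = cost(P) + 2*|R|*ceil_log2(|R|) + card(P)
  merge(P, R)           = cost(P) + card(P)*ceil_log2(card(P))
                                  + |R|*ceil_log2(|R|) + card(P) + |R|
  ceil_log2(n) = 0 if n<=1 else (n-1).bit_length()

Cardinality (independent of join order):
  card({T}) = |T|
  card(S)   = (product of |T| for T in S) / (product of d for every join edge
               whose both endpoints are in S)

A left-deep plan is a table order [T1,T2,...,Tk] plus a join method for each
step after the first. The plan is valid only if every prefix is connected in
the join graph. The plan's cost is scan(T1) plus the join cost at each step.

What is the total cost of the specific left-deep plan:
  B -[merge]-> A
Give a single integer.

6300

step 1: scan B: cost=300, card=300
step 2: join A via merge
    card(P join A) = 300*300/(30) = 3000
    cost = 300 + 300*9 + 300*9 + 300 + 300 = 6300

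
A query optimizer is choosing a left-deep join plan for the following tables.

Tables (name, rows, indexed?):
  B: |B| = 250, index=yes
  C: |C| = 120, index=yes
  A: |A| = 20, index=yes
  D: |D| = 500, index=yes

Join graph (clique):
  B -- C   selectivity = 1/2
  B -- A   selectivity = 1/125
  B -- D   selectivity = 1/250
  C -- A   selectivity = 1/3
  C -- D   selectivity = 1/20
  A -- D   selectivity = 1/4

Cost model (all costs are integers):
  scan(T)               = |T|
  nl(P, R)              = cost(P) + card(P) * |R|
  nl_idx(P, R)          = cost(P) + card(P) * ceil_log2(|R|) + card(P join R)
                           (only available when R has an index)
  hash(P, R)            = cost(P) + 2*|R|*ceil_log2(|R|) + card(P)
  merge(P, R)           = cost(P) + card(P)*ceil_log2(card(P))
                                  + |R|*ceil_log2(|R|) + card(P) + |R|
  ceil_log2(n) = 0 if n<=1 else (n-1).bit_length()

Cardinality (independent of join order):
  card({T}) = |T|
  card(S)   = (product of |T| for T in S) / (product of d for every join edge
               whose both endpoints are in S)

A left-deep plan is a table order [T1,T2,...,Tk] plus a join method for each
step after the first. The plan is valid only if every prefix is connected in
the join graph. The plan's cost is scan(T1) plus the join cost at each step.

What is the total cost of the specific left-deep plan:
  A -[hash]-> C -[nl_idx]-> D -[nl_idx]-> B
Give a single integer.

step 1: scan A: cost=20, card=20
step 2: join C via hash
    card(P join C) = 20*120/(3) = 800
    cost = 20 + 2*120*7 + 20 = 1720
step 3: join D via nl_idx
    card(P join D) = 800*500/(20*4) = 5000
    cost = 1720 + 800*9 + 5000 = 13920
step 4: join B via nl_idx
    card(P join B) = 5000*250/(2*125*250) = 20
    cost = 13920 + 5000*8 + 20 = 53940

53940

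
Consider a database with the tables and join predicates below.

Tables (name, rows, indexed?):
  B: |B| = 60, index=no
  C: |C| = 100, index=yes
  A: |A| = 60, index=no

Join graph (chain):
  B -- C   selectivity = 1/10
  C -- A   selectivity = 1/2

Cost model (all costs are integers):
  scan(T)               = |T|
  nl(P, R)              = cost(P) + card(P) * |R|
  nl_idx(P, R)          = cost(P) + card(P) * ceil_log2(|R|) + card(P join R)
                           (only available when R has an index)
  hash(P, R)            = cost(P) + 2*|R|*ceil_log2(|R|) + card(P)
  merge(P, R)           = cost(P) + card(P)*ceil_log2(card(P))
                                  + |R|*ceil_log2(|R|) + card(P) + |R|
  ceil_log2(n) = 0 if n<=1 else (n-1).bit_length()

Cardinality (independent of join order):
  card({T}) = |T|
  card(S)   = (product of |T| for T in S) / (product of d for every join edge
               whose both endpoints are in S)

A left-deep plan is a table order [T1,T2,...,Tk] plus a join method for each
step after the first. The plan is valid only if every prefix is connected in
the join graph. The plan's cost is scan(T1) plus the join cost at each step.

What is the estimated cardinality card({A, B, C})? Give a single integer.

18000

Tables in S: A(60), B(60), C(100)
Edges inside S: B-C(d=10), C-A(d=2)
numerator = 60 * 60 * 100 = 360000
denominator = 10 * 2 = 20
card(S) = 360000 / 20 = 18000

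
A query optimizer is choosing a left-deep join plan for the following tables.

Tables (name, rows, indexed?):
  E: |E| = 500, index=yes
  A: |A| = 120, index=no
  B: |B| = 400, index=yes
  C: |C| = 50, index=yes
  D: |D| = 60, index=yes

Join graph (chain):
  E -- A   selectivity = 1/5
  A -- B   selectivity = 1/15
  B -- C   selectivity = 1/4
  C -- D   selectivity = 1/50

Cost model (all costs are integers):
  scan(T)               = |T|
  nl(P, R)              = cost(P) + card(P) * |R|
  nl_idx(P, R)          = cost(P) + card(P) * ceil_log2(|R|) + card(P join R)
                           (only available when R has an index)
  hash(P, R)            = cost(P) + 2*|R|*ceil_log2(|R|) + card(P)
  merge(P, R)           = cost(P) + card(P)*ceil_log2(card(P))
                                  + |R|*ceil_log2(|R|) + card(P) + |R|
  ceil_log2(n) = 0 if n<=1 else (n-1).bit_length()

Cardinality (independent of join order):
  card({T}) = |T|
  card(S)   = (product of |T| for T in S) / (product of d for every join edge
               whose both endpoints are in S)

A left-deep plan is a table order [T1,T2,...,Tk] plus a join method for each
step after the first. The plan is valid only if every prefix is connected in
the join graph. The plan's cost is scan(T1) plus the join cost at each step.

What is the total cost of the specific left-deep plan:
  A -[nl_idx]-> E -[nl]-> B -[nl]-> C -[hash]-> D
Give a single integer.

24813920

step 1: scan A: cost=120, card=120
step 2: join E via nl_idx
    card(P join E) = 120*500/(5) = 12000
    cost = 120 + 120*9 + 12000 = 13200
step 3: join B via nl
    card(P join B) = 12000*400/(15) = 320000
    cost = 13200 + 12000*400 = 4813200
step 4: join C via nl
    card(P join C) = 320000*50/(4) = 4000000
    cost = 4813200 + 320000*50 = 20813200
step 5: join D via hash
    card(P join D) = 4000000*60/(50) = 4800000
    cost = 20813200 + 2*60*6 + 4000000 = 24813920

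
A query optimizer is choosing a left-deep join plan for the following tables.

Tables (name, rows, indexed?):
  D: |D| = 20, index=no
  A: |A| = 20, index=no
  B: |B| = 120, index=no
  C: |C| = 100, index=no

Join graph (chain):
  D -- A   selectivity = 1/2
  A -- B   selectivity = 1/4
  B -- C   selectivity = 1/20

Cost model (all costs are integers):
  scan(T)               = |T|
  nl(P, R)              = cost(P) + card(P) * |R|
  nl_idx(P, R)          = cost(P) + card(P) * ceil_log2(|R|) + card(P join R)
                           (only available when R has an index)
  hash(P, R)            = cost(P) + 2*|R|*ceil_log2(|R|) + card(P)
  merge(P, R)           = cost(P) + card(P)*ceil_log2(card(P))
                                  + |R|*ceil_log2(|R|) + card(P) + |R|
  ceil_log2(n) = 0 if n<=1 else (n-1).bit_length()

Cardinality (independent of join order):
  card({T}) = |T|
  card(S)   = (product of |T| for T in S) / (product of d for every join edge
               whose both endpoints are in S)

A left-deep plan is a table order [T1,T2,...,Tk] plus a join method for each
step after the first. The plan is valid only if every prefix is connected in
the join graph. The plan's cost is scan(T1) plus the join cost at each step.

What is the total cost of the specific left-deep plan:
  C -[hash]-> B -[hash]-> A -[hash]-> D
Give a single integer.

step 1: scan C: cost=100, card=100
step 2: join B via hash
    card(P join B) = 100*120/(20) = 600
    cost = 100 + 2*120*7 + 100 = 1880
step 3: join A via hash
    card(P join A) = 600*20/(4) = 3000
    cost = 1880 + 2*20*5 + 600 = 2680
step 4: join D via hash
    card(P join D) = 3000*20/(2) = 30000
    cost = 2680 + 2*20*5 + 3000 = 5880

5880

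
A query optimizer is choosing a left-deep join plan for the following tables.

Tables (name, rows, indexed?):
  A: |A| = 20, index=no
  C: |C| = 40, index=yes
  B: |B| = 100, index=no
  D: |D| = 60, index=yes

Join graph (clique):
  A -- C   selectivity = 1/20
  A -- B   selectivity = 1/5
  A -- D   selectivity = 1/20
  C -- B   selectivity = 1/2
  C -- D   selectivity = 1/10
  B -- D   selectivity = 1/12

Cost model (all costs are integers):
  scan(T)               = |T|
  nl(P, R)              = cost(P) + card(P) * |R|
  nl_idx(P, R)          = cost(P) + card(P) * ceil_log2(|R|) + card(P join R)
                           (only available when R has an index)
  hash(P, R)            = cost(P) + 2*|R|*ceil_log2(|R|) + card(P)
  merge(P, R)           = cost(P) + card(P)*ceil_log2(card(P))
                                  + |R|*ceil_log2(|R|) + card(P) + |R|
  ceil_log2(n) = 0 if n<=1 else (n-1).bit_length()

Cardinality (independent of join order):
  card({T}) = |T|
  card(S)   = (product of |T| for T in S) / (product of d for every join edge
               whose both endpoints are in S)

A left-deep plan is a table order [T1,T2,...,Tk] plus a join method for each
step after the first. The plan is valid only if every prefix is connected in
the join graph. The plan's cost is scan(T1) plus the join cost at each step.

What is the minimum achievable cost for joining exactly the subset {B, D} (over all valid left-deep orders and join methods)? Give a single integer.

Selinger DP over subsets of {B,D}:
  {B}: scan cost=100, card=100
  {D}: scan cost=60, card=60
  {BD}: card=500; try (D,hash)→920, (D,nl_idx)→1200, (B,merge)→1280, (D,merge)→1320, (B,hash)→1520, (B,nl)→6060 …(+1); best=920 via (D,hash)

920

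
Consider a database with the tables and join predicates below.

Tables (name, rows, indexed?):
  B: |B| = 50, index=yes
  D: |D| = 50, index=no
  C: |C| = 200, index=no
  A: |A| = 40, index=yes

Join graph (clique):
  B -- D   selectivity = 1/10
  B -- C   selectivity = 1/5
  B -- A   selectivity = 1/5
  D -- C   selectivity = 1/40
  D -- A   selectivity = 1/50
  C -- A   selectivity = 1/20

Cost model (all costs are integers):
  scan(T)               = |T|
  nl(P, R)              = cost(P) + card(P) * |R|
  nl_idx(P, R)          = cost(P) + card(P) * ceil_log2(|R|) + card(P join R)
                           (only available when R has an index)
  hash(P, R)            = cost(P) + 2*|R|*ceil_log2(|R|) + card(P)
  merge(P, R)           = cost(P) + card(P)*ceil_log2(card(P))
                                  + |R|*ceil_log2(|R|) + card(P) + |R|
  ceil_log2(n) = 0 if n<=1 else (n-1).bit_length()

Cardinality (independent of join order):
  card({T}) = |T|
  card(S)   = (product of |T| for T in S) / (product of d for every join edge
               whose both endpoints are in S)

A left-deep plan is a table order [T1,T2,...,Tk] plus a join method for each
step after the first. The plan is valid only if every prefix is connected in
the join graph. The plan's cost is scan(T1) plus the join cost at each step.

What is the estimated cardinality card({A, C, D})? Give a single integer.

Tables in S: A(40), C(200), D(50)
Edges inside S: D-C(d=40), D-A(d=50), C-A(d=20)
numerator = 40 * 200 * 50 = 400000
denominator = 40 * 50 * 20 = 40000
card(S) = 400000 / 40000 = 10

10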